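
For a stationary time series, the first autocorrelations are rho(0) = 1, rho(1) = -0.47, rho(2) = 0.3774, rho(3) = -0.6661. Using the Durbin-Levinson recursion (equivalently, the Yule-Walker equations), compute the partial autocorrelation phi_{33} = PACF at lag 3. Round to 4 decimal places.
\phi_{33} = -0.5750

The PACF at lag k is phi_{kk}, the last component of the solution
to the Yule-Walker system G_k phi = r_k where
  (G_k)_{ij} = rho(|i - j|), (r_k)_i = rho(i), i,j = 1..k.
Equivalently, Durbin-Levinson gives phi_{kk} iteratively:
  phi_{11} = rho(1)
  phi_{kk} = [rho(k) - sum_{j=1..k-1} phi_{k-1,j} rho(k-j)]
            / [1 - sum_{j=1..k-1} phi_{k-1,j} rho(j)],
  phi_{k,j} = phi_{k-1,j} - phi_{kk} phi_{k-1,k-j},  j = 1..k-1.
Step k = 1:
  phi_11 = rho(1) = -0.47.
Step k = 2:
  phi_22 = [rho(2) - phi_11 rho(1)] / [1 - phi_11 rho(1)] = [0.3774 - (-0.47)(-0.47)] / [1 - (-0.47)(-0.47)]
         = 0.1565 / 0.7791 = 0.200873.
  Update: phi_21 = phi_11 - phi_22 phi_11 = -0.47 - (0.200873)(-0.47) = -0.37559.
Step k = 3:
  phi_33 = [rho(3) - phi_21 rho(2) - phi_22 rho(1)] / [1 - phi_21 rho(1) - phi_22 rho(2)]
    numerator   = -0.6661 - (-0.37559)(0.3774) - (0.200873)(-0.47) = -0.4299422
    denominator = 1 - (-0.37559)(-0.47) - (0.200873)(0.3774) = 0.74766341
  phi_33 = -0.4299422 / 0.74766341 = -0.575.
Therefore phi_{33} = -0.5750.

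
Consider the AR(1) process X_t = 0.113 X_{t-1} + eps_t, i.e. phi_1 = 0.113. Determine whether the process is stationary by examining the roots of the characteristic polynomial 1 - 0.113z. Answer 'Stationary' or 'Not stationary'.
\text{Stationary}

The AR(p) characteristic polynomial is P(z) = 1 - 0.113z.
Stationarity requires all roots to lie outside the unit circle, i.e. |z| > 1 for every root.
This is linear in z: 1 + (-0.113) z = 0  =>  z = -1/(-0.113) = 8.849558,  |z| = 8.849558.
Moduli of all roots: 8.8496.
All moduli strictly greater than 1? Yes.
Verdict: Stationary.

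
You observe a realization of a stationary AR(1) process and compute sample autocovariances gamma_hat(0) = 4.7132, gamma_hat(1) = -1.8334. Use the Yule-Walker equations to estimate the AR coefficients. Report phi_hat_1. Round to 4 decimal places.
\hat\phi_{1} = -0.3890

The Yule-Walker equations for an AR(p) process read, in matrix form,
  Gamma_p phi = r_p,   with   (Gamma_p)_{ij} = gamma(|i - j|),
                       (r_p)_i = gamma(i),   i,j = 1..p.
Substitute the sample gammas (Toeplitz matrix and right-hand side of size 1):
  Gamma_p = [[4.7132]]
  r_p     = [-1.8334]
With p = 1 this is the single equation gamma(0) phi_1 = gamma(1):
  phi_hat_1 = gamma(1) / gamma(0) = -1.8334 / 4.7132 = -0.3890.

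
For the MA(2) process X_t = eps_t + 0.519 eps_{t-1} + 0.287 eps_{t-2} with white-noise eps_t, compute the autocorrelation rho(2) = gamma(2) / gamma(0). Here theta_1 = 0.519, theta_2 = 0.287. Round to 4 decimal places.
\rho(2) = 0.2123

For an MA(q) process with theta_0 = 1, the autocovariance is
  gamma(k) = sigma^2 * sum_{i=0..q-k} theta_i * theta_{i+k},
and rho(k) = gamma(k) / gamma(0). Sigma^2 cancels.
  numerator   = (1)*(0.287) = 0.287.
  denominator = (1)^2 + (0.519)^2 + (0.287)^2 = 1.35173.
  rho(2) = 0.287 / 1.35173 = 0.2123.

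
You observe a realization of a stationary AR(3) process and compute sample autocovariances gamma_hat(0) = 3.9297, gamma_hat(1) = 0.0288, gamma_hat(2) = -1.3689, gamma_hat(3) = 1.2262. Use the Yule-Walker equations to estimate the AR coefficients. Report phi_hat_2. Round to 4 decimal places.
\hat\phi_{2} = -0.3520

The Yule-Walker equations for an AR(p) process read, in matrix form,
  Gamma_p phi = r_p,   with   (Gamma_p)_{ij} = gamma(|i - j|),
                       (r_p)_i = gamma(i),   i,j = 1..p.
Substitute the sample gammas (Toeplitz matrix and right-hand side of size 3):
  Gamma_p = [[3.9297, 0.0288, -1.3689], [0.0288, 3.9297, 0.0288], [-1.3689, 0.0288, 3.9297]]
  r_p     = [0.0288, -1.3689, 1.2262]
Written out (R1..R3):
  (R1) 3.9297 phi_1 + 0.0288 phi_2 - 1.3689 phi_3 = 0.0288
  (R2) 0.0288 phi_1 + 3.9297 phi_2 + 0.0288 phi_3 = -1.3689
  (R3) -1.3689 phi_1 + 0.0288 phi_2 + 3.9297 phi_3 = 1.2262
Gaussian elimination:
  R2 <- R2 - (0.0288/3.9297) R1 = R2 - (0.007329) R1:  3.929489 phi_2 + 0.038832 phi_3 = -1.369111
  R3 <- R3 - (-1.3689/3.9297) R1 = R3 - (-0.348347) R1:  0.038832 phi_2 + 3.452848 phi_3 = 1.236232
  R3 <- R3 - (0.038832/3.929489) R2 = R3 - (0.009882) R2:  3.452464 phi_3 = 1.249762
Back-substitution:
  phi_hat_3 = 1.249762 / 3.452464 = 0.361991
  phi_hat_2 = (-1.369111 - (0.038832)(0.361991)) / 3.929489 = -0.351997
  phi_hat_1 = (0.0288 - (0.0288)(-0.351997) - (-1.3689)(0.361991)) / 3.9297 = 0.136007
So phi_hat = [0.1360, -0.3520, 0.3620].
Therefore phi_hat_2 = -0.3520.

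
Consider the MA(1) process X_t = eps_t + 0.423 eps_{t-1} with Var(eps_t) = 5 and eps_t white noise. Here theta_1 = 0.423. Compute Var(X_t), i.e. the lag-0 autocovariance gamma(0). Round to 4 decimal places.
\gamma(0) = 5.8946

For an MA(q) process X_t = eps_t + sum_i theta_i eps_{t-i} with
Var(eps_t) = sigma^2, the variance is
  gamma(0) = sigma^2 * (1 + sum_i theta_i^2).
  sum_i theta_i^2 = (0.423)^2 = 0.178929.
  gamma(0) = 5 * (1 + 0.178929) = 5 * 1.178929 = 5.894645, which rounds to 5.8946.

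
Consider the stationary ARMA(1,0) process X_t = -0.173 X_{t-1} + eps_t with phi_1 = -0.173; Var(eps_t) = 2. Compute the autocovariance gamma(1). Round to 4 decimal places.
\gamma(1) = -0.3567

Multiply the model equation by X_{t-k} and take expectations. With theta_0 = psi_0 = 1 and psi_j the MA(infinity) weights, this gives
  gamma(k) - sum_i phi_i gamma(k-i) = c_k,
  c_k = sigma^2 * sum_{j=k..q} theta_j psi_{j-k}   (c_k = 0 for k > q),
using gamma(-m) = gamma(m).
Pure AR (q = 0): c_0 = sigma^2 = 2, c_k = 0 for k >= 1.
Equations for k = 0 and k = 1 (AR order 1):
  gamma(0) = phi_1 gamma(1) + c_0
  gamma(1) = phi_1 gamma(0) + c_1
Substituting the second into the first: gamma(0) (1 - phi_1^2) = c_0 + phi_1 c_1, so
  gamma(0) = c_0 / (1 - phi_1^2) = 2 / (1 - (-0.173)^2) = 2 / 0.970071 = 2.061705.
  gamma(1) = phi_1 gamma(0) = (-0.173)(2.061705) = -0.356675.
Therefore gamma(1) = -0.3567 (to 4 decimal places).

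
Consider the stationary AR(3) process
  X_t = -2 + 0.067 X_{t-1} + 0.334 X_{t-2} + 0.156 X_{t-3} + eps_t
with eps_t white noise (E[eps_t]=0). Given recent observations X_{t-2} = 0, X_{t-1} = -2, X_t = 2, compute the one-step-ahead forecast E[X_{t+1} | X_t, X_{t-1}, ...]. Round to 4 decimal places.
E[X_{t+1} \mid \mathcal F_t] = -2.5340

For an AR(p) model X_t = c + sum_i phi_i X_{t-i} + eps_t, the
one-step-ahead conditional mean is
  E[X_{t+1} | X_t, ...] = c + sum_i phi_i X_{t+1-i}.
Substitute known values:
  E[X_{t+1} | ...] = -2 + (0.067) * (2) + (0.334) * (-2) + (0.156) * (0)
                   = -2.5340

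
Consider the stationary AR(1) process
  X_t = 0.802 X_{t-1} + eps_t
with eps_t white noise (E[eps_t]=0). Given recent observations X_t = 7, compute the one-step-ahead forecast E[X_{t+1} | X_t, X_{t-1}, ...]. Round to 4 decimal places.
E[X_{t+1} \mid \mathcal F_t] = 5.6140

For an AR(p) model X_t = c + sum_i phi_i X_{t-i} + eps_t, the
one-step-ahead conditional mean is
  E[X_{t+1} | X_t, ...] = c + sum_i phi_i X_{t+1-i}.
Substitute known values:
  E[X_{t+1} | ...] = (0.802) * (7)
                   = 5.6140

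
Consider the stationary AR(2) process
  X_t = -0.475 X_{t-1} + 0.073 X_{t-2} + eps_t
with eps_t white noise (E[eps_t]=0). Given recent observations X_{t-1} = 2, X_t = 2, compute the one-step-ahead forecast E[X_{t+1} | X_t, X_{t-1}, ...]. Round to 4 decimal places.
E[X_{t+1} \mid \mathcal F_t] = -0.8040

For an AR(p) model X_t = c + sum_i phi_i X_{t-i} + eps_t, the
one-step-ahead conditional mean is
  E[X_{t+1} | X_t, ...] = c + sum_i phi_i X_{t+1-i}.
Substitute known values:
  E[X_{t+1} | ...] = (-0.475) * (2) + (0.073) * (2)
                   = -0.8040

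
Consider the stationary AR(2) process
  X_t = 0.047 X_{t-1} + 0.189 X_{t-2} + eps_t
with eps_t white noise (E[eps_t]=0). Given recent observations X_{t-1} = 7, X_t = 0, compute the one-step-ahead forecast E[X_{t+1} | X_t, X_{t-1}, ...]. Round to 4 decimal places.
E[X_{t+1} \mid \mathcal F_t] = 1.3230

For an AR(p) model X_t = c + sum_i phi_i X_{t-i} + eps_t, the
one-step-ahead conditional mean is
  E[X_{t+1} | X_t, ...] = c + sum_i phi_i X_{t+1-i}.
Substitute known values:
  E[X_{t+1} | ...] = (0.047) * (0) + (0.189) * (7)
                   = 1.3230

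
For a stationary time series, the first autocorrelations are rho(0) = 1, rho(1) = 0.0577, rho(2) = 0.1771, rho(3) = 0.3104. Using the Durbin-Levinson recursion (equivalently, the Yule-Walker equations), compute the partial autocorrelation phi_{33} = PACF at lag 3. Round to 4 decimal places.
\phi_{33} = 0.3021

The PACF at lag k is phi_{kk}, the last component of the solution
to the Yule-Walker system G_k phi = r_k where
  (G_k)_{ij} = rho(|i - j|), (r_k)_i = rho(i), i,j = 1..k.
Equivalently, Durbin-Levinson gives phi_{kk} iteratively:
  phi_{11} = rho(1)
  phi_{kk} = [rho(k) - sum_{j=1..k-1} phi_{k-1,j} rho(k-j)]
            / [1 - sum_{j=1..k-1} phi_{k-1,j} rho(j)],
  phi_{k,j} = phi_{k-1,j} - phi_{kk} phi_{k-1,k-j},  j = 1..k-1.
Step k = 1:
  phi_11 = rho(1) = 0.0577.
Step k = 2:
  phi_22 = [rho(2) - phi_11 rho(1)] / [1 - phi_11 rho(1)] = [0.1771 - (0.0577)(0.0577)] / [1 - (0.0577)(0.0577)]
         = 0.17377071 / 0.99667071 = 0.174351.
  Update: phi_21 = phi_11 - phi_22 phi_11 = 0.0577 - (0.174351)(0.0577) = 0.04764.
Step k = 3:
  phi_33 = [rho(3) - phi_21 rho(2) - phi_22 rho(1)] / [1 - phi_21 rho(1) - phi_22 rho(2)]
    numerator   = 0.3104 - (0.04764)(0.1771) - (0.174351)(0.0577) = 0.2919029
    denominator = 1 - (0.04764)(0.0577) - (0.174351)(0.1771) = 0.96637358
  phi_33 = 0.2919029 / 0.96637358 = 0.3021.
Therefore phi_{33} = 0.3021.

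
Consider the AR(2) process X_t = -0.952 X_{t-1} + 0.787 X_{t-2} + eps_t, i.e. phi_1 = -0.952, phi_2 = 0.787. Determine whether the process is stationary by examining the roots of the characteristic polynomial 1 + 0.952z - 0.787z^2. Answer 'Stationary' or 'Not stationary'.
\text{Not stationary}

The AR(p) characteristic polynomial is P(z) = 1 + 0.952z - 0.787z^2.
Stationarity requires all roots to lie outside the unit circle, i.e. |z| > 1 for every root.
Set 1 + (0.952) z + (-0.787) z^2 = 0, i.e. a z^2 + b z + c = 0 with a = -0.787, b = 0.952, c = 1.
Discriminant D = b^2 - 4ac = (0.952)^2 - 4*(-0.787)*1 = 0.906304 - (-3.148) = 4.054304.
D >= 0, so the roots are real: z = (-b +/- sqrt(D)) / (2a) = (-0.952 +/- 2.01353) / (-1.574).
  z_1 = (-0.952 + 2.01353) / (-1.574) = -0.6744,   |z_1| = 0.6744.
  z_2 = (-0.952 - 2.01353) / (-1.574) = 1.8841,   |z_2| = 1.8841.
Moduli of all roots: 0.6744, 1.8841.
All moduli strictly greater than 1? No.
Verdict: Not stationary.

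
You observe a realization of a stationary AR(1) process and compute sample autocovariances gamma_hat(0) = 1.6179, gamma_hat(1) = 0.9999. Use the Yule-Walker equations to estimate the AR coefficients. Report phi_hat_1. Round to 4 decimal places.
\hat\phi_{1} = 0.6180

The Yule-Walker equations for an AR(p) process read, in matrix form,
  Gamma_p phi = r_p,   with   (Gamma_p)_{ij} = gamma(|i - j|),
                       (r_p)_i = gamma(i),   i,j = 1..p.
Substitute the sample gammas (Toeplitz matrix and right-hand side of size 1):
  Gamma_p = [[1.6179]]
  r_p     = [0.9999]
With p = 1 this is the single equation gamma(0) phi_1 = gamma(1):
  phi_hat_1 = gamma(1) / gamma(0) = 0.9999 / 1.6179 = 0.6180.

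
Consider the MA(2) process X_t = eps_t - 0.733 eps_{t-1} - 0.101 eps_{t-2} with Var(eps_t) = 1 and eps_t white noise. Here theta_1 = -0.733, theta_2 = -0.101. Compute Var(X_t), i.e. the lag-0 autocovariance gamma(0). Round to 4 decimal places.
\gamma(0) = 1.5475

For an MA(q) process X_t = eps_t + sum_i theta_i eps_{t-i} with
Var(eps_t) = sigma^2, the variance is
  gamma(0) = sigma^2 * (1 + sum_i theta_i^2).
  sum_i theta_i^2 = (-0.733)^2 + (-0.101)^2 = 0.537289 + 0.010201 = 0.54749.
  gamma(0) = 1 * (1 + 0.54749) = 1 * 1.54749 = 1.54749, which rounds to 1.5475.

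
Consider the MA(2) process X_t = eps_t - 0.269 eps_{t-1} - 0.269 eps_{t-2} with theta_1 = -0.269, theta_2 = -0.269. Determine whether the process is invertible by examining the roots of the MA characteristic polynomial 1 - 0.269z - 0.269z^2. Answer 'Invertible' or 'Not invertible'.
\text{Invertible}

The MA(q) characteristic polynomial is P(z) = 1 - 0.269z - 0.269z^2.
Invertibility requires all roots to lie outside the unit circle, i.e. |z| > 1 for every root.
Set 1 + (-0.269) z + (-0.269) z^2 = 0, i.e. a z^2 + b z + c = 0 with a = -0.269, b = -0.269, c = 1.
Discriminant D = b^2 - 4ac = (-0.269)^2 - 4*(-0.269)*1 = 0.072361 - (-1.076) = 1.148361.
D >= 0, so the roots are real: z = (-b +/- sqrt(D)) / (2a) = (0.269 +/- 1.071616) / (-0.538).
  z_1 = (0.269 + 1.071616) / (-0.538) = -2.4919,   |z_1| = 2.4919.
  z_2 = (0.269 - 1.071616) / (-0.538) = 1.4919,   |z_2| = 1.4919.
Moduli of all roots: 2.4919, 1.4919.
All moduli strictly greater than 1? Yes.
Verdict: Invertible.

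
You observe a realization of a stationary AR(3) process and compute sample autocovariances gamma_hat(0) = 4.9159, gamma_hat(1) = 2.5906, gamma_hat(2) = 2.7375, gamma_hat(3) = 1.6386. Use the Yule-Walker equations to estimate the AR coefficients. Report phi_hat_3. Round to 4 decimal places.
\hat\phi_{3} = -0.0820

The Yule-Walker equations for an AR(p) process read, in matrix form,
  Gamma_p phi = r_p,   with   (Gamma_p)_{ij} = gamma(|i - j|),
                       (r_p)_i = gamma(i),   i,j = 1..p.
Substitute the sample gammas (Toeplitz matrix and right-hand side of size 3):
  Gamma_p = [[4.9159, 2.5906, 2.7375], [2.5906, 4.9159, 2.5906], [2.7375, 2.5906, 4.9159]]
  r_p     = [2.5906, 2.7375, 1.6386]
Written out (R1..R3):
  (R1) 4.9159 phi_1 + 2.5906 phi_2 + 2.7375 phi_3 = 2.5906
  (R2) 2.5906 phi_1 + 4.9159 phi_2 + 2.5906 phi_3 = 2.7375
  (R3) 2.7375 phi_1 + 2.5906 phi_2 + 4.9159 phi_3 = 1.6386
Gaussian elimination:
  R2 <- R2 - (2.5906/4.9159) R1 = R2 - (0.526984) R1:  3.550696 phi_2 + 1.147982 phi_3 = 1.372296
  R3 <- R3 - (2.7375/4.9159) R1 = R3 - (0.556866) R1:  1.147982 phi_2 + 3.391478 phi_3 = 0.195982
  R3 <- R3 - (1.147982/3.550696) R2 = R3 - (0.323312) R2:  3.020322 phi_3 = -0.247698
Back-substitution:
  phi_hat_3 = -0.247698 / 3.020322 = -0.08201
  phi_hat_2 = (1.372296 - (1.147982)(-0.08201)) / 3.550696 = 0.413001
  phi_hat_1 = (2.5906 - (2.5906)(0.413001) - (2.7375)(-0.08201)) / 4.9159 = 0.355008
So phi_hat = [0.3550, 0.4130, -0.0820].
Therefore phi_hat_3 = -0.0820.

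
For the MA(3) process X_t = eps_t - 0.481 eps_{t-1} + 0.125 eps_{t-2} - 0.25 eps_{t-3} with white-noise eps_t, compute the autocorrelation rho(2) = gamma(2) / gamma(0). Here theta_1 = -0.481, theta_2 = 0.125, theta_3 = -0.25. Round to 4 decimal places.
\rho(2) = 0.1873

For an MA(q) process with theta_0 = 1, the autocovariance is
  gamma(k) = sigma^2 * sum_{i=0..q-k} theta_i * theta_{i+k},
and rho(k) = gamma(k) / gamma(0). Sigma^2 cancels.
  numerator   = (1)*(0.125) + (-0.481)*(-0.25) = 0.24525.
  denominator = (1)^2 + (-0.481)^2 + (0.125)^2 + (-0.25)^2 = 1.309486.
  rho(2) = 0.24525 / 1.309486 = 0.1873.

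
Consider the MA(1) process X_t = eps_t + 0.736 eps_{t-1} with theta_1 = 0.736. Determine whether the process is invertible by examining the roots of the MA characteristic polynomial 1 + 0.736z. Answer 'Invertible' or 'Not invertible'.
\text{Invertible}

The MA(q) characteristic polynomial is P(z) = 1 + 0.736z.
Invertibility requires all roots to lie outside the unit circle, i.e. |z| > 1 for every root.
This is linear in z: 1 + (0.736) z = 0  =>  z = -1/(0.736) = -1.358696,  |z| = 1.358696.
Moduli of all roots: 1.3587.
All moduli strictly greater than 1? Yes.
Verdict: Invertible.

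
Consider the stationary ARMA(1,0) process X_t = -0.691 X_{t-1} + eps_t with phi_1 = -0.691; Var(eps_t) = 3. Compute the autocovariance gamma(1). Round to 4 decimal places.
\gamma(1) = -3.9673

Multiply the model equation by X_{t-k} and take expectations. With theta_0 = psi_0 = 1 and psi_j the MA(infinity) weights, this gives
  gamma(k) - sum_i phi_i gamma(k-i) = c_k,
  c_k = sigma^2 * sum_{j=k..q} theta_j psi_{j-k}   (c_k = 0 for k > q),
using gamma(-m) = gamma(m).
Pure AR (q = 0): c_0 = sigma^2 = 3, c_k = 0 for k >= 1.
Equations for k = 0 and k = 1 (AR order 1):
  gamma(0) = phi_1 gamma(1) + c_0
  gamma(1) = phi_1 gamma(0) + c_1
Substituting the second into the first: gamma(0) (1 - phi_1^2) = c_0 + phi_1 c_1, so
  gamma(0) = c_0 / (1 - phi_1^2) = 3 / (1 - (-0.691)^2) = 3 / 0.522519 = 5.741418.
  gamma(1) = phi_1 gamma(0) = (-0.691)(5.741418) = -3.96732.
Therefore gamma(1) = -3.9673 (to 4 decimal places).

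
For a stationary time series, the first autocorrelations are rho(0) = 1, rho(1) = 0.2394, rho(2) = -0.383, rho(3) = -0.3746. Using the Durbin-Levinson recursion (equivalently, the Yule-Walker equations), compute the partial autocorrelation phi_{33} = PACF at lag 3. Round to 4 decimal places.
\phi_{33} = -0.1740

The PACF at lag k is phi_{kk}, the last component of the solution
to the Yule-Walker system G_k phi = r_k where
  (G_k)_{ij} = rho(|i - j|), (r_k)_i = rho(i), i,j = 1..k.
Equivalently, Durbin-Levinson gives phi_{kk} iteratively:
  phi_{11} = rho(1)
  phi_{kk} = [rho(k) - sum_{j=1..k-1} phi_{k-1,j} rho(k-j)]
            / [1 - sum_{j=1..k-1} phi_{k-1,j} rho(j)],
  phi_{k,j} = phi_{k-1,j} - phi_{kk} phi_{k-1,k-j},  j = 1..k-1.
Step k = 1:
  phi_11 = rho(1) = 0.2394.
Step k = 2:
  phi_22 = [rho(2) - phi_11 rho(1)] / [1 - phi_11 rho(1)] = [-0.383 - (0.2394)(0.2394)] / [1 - (0.2394)(0.2394)]
         = -0.44031236 / 0.94268764 = -0.467082.
  Update: phi_21 = phi_11 - phi_22 phi_11 = 0.2394 - (-0.467082)(0.2394) = 0.351219.
Step k = 3:
  phi_33 = [rho(3) - phi_21 rho(2) - phi_22 rho(1)] / [1 - phi_21 rho(1) - phi_22 rho(2)]
    numerator   = -0.3746 - (0.351219)(-0.383) - (-0.467082)(0.2394) = -0.12826355
    denominator = 1 - (0.351219)(0.2394) - (-0.467082)(-0.383) = 0.73702569
  phi_33 = -0.12826355 / 0.73702569 = -0.174.
Therefore phi_{33} = -0.1740.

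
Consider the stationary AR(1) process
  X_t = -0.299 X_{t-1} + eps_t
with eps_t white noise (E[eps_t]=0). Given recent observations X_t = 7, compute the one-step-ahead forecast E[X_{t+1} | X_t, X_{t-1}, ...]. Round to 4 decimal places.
E[X_{t+1} \mid \mathcal F_t] = -2.0930

For an AR(p) model X_t = c + sum_i phi_i X_{t-i} + eps_t, the
one-step-ahead conditional mean is
  E[X_{t+1} | X_t, ...] = c + sum_i phi_i X_{t+1-i}.
Substitute known values:
  E[X_{t+1} | ...] = (-0.299) * (7)
                   = -2.0930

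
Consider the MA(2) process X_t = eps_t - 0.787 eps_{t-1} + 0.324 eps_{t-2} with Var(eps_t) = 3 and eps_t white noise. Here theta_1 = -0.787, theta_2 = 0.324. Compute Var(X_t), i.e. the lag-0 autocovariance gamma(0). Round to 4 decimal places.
\gamma(0) = 5.1730

For an MA(q) process X_t = eps_t + sum_i theta_i eps_{t-i} with
Var(eps_t) = sigma^2, the variance is
  gamma(0) = sigma^2 * (1 + sum_i theta_i^2).
  sum_i theta_i^2 = (-0.787)^2 + (0.324)^2 = 0.619369 + 0.104976 = 0.724345.
  gamma(0) = 3 * (1 + 0.724345) = 3 * 1.724345 = 5.173035, which rounds to 5.1730.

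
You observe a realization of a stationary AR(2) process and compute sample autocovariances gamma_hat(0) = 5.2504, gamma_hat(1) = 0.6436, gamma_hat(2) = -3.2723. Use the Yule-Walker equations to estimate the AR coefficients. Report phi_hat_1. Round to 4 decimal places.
\hat\phi_{1} = 0.2020

The Yule-Walker equations for an AR(p) process read, in matrix form,
  Gamma_p phi = r_p,   with   (Gamma_p)_{ij} = gamma(|i - j|),
                       (r_p)_i = gamma(i),   i,j = 1..p.
Substitute the sample gammas (Toeplitz matrix and right-hand side of size 2):
  Gamma_p = [[5.2504, 0.6436], [0.6436, 5.2504]]
  r_p     = [0.6436, -3.2723]
Written out:
  5.2504 phi_1 + 0.6436 phi_2 = 0.6436
  0.6436 phi_1 + 5.2504 phi_2 = -3.2723
Solve by Cramer's rule:
  det = gamma(0)^2 - gamma(1)^2 = (5.2504)^2 - (0.6436)^2 = 27.56670016 - 0.41422096 = 27.1524792
  phi_hat_1 = [gamma(1) gamma(0) - gamma(1) gamma(2)] / det = [(0.6436)(5.2504) - (0.6436)(-3.2723)] / 27.1524792 = 5.48520972 / 27.1524792 = 0.202
  phi_hat_2 = [gamma(0) gamma(2) - gamma(1)^2] / det = [(5.2504)(-3.2723) - (0.6436)^2] / 27.1524792 = -17.59510488 / 27.1524792 = -0.648
So phi_hat = [0.2020, -0.6480].
Therefore phi_hat_1 = 0.2020.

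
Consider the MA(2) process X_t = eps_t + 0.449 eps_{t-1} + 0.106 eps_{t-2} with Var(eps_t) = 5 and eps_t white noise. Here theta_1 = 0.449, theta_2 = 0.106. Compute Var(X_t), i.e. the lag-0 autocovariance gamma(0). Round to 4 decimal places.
\gamma(0) = 6.0642

For an MA(q) process X_t = eps_t + sum_i theta_i eps_{t-i} with
Var(eps_t) = sigma^2, the variance is
  gamma(0) = sigma^2 * (1 + sum_i theta_i^2).
  sum_i theta_i^2 = (0.449)^2 + (0.106)^2 = 0.201601 + 0.011236 = 0.212837.
  gamma(0) = 5 * (1 + 0.212837) = 5 * 1.212837 = 6.064185, which rounds to 6.0642.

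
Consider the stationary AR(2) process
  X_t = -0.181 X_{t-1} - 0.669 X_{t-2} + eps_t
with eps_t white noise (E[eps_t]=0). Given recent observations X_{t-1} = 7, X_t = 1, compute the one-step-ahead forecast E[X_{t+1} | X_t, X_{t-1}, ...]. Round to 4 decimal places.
E[X_{t+1} \mid \mathcal F_t] = -4.8640

For an AR(p) model X_t = c + sum_i phi_i X_{t-i} + eps_t, the
one-step-ahead conditional mean is
  E[X_{t+1} | X_t, ...] = c + sum_i phi_i X_{t+1-i}.
Substitute known values:
  E[X_{t+1} | ...] = (-0.181) * (1) + (-0.669) * (7)
                   = -4.8640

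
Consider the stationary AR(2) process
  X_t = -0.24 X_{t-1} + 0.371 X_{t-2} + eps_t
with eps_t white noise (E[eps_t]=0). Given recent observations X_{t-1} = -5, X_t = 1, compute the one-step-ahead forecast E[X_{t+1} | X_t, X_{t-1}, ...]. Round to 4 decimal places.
E[X_{t+1} \mid \mathcal F_t] = -2.0950

For an AR(p) model X_t = c + sum_i phi_i X_{t-i} + eps_t, the
one-step-ahead conditional mean is
  E[X_{t+1} | X_t, ...] = c + sum_i phi_i X_{t+1-i}.
Substitute known values:
  E[X_{t+1} | ...] = (-0.24) * (1) + (0.371) * (-5)
                   = -2.0950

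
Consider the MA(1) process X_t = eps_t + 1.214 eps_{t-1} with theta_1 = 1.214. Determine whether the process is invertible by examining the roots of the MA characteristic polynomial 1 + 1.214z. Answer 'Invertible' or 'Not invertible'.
\text{Not invertible}

The MA(q) characteristic polynomial is P(z) = 1 + 1.214z.
Invertibility requires all roots to lie outside the unit circle, i.e. |z| > 1 for every root.
This is linear in z: 1 + (1.214) z = 0  =>  z = -1/(1.214) = -0.823723,  |z| = 0.823723.
Moduli of all roots: 0.8237.
All moduli strictly greater than 1? No.
Verdict: Not invertible.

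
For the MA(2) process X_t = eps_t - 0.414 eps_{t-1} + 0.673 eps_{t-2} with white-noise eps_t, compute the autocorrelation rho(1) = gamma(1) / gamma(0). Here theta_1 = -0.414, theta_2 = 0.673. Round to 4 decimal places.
\rho(1) = -0.4264

For an MA(q) process with theta_0 = 1, the autocovariance is
  gamma(k) = sigma^2 * sum_{i=0..q-k} theta_i * theta_{i+k},
and rho(k) = gamma(k) / gamma(0). Sigma^2 cancels.
  numerator   = (1)*(-0.414) + (-0.414)*(0.673) = -0.692622.
  denominator = (1)^2 + (-0.414)^2 + (0.673)^2 = 1.624325.
  rho(1) = -0.692622 / 1.624325 = -0.4264.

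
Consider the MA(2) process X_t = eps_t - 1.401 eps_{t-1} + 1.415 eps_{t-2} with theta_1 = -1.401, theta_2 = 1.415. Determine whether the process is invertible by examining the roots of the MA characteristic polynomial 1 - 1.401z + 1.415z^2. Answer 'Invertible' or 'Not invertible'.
\text{Not invertible}

The MA(q) characteristic polynomial is P(z) = 1 - 1.401z + 1.415z^2.
Invertibility requires all roots to lie outside the unit circle, i.e. |z| > 1 for every root.
Set 1 + (-1.401) z + (1.415) z^2 = 0, i.e. a z^2 + b z + c = 0 with a = 1.415, b = -1.401, c = 1.
Discriminant D = b^2 - 4ac = (-1.401)^2 - 4*(1.415)*1 = 1.962801 - (5.66) = -3.697199.
D < 0, so the roots are the complex-conjugate pair z = (-b +/- i sqrt(-D)) / (2a) = 0.4951 +/- 0.6794i.
For a conjugate pair |z|^2 = z * conj(z) = (product of roots) = c/a = 1/(1.415) = 0.706714, so |z| = sqrt(0.706714) = 0.8407 for both roots.
Moduli of all roots: 0.8407, 0.8407.
All moduli strictly greater than 1? No.
Verdict: Not invertible.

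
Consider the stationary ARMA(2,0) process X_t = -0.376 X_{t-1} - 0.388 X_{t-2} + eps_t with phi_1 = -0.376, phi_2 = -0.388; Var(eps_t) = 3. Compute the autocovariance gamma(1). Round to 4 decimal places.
\gamma(1) = -1.0325

Multiply the model equation by X_{t-k} and take expectations. With theta_0 = psi_0 = 1 and psi_j the MA(infinity) weights, this gives
  gamma(k) - sum_i phi_i gamma(k-i) = c_k,
  c_k = sigma^2 * sum_{j=k..q} theta_j psi_{j-k}   (c_k = 0 for k > q),
using gamma(-m) = gamma(m).
Pure AR (q = 0): c_0 = sigma^2 = 3, c_k = 0 for k >= 1.
Equations for k = 0, 1, 2 (AR order 2, c_2 = 0):
  (E0) gamma(0) = phi_1 gamma(1) + phi_2 gamma(2) + c_0
  (E1) gamma(1) = phi_1 gamma(0) + phi_2 gamma(1) + c_1
  (E2) gamma(2) = phi_1 gamma(1) + phi_2 gamma(0)
From (E1): gamma(1) = A gamma(0) + B with
  A = phi_1 / (1 - phi_2) = -0.376 / 1.388 = -0.270893,   B = c_1 / (1 - phi_2) = 0 / 1.388 = 0.
Insert (E2) into (E0): gamma(0) (1 - phi_2^2) = phi_1 (1 + phi_2) gamma(1) + c_0.
  phi_1 (1 + phi_2) = (-0.376)(0.612) = -0.230112,   1 - phi_2^2 = 0.849456.
Replace gamma(1) by A gamma(0) + B and collect gamma(0):
  gamma(0) [0.849456 - (-0.230112)(-0.270893)] = c_0 = 3
  gamma(0) * 0.78712 = 3
  gamma(0) = 3 / 0.78712 = 3.811362.
  gamma(1) = A gamma(0) = (-0.270893)(3.811362) = -1.032473.
Therefore gamma(1) = -1.0325 (to 4 decimal places).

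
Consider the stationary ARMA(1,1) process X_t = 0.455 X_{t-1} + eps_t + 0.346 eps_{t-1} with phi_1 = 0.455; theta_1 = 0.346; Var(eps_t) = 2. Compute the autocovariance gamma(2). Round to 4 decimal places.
\gamma(2) = 1.0639

Multiply the model equation by X_{t-k} and take expectations. With theta_0 = psi_0 = 1 and psi_j the MA(infinity) weights, this gives
  gamma(k) - sum_i phi_i gamma(k-i) = c_k,
  c_k = sigma^2 * sum_{j=k..q} theta_j psi_{j-k}   (c_k = 0 for k > q),
using gamma(-m) = gamma(m).
psi-weights needed (psi_j = theta_j + sum_i phi_i psi_{j-i}):
  psi_1 = theta_1 + phi_1 = 0.346 + (0.455) = 0.801
Right-hand sides:
  c_0 = sigma^2 (1 + theta_1 psi_1) = 2 * (1 + (0.346)(0.801)) = 2 * 1.277146 = 2.554292
  c_1 = sigma^2 theta_1 = 2 * (0.346) = 0.692
  c_2 = 0
Equations for k = 0 and k = 1 (AR order 1):
  gamma(0) = phi_1 gamma(1) + c_0
  gamma(1) = phi_1 gamma(0) + c_1
Substituting the second into the first: gamma(0) (1 - phi_1^2) = c_0 + phi_1 c_1, so
  gamma(0) = (c_0 + phi_1 c_1) / (1 - phi_1^2) = (2.554292 + (0.455)(0.692)) / (1 - (0.455)^2) = 2.869152 / 0.792975 = 3.618212.
  gamma(1) = phi_1 gamma(0) + c_1 = (0.455)(3.618212) + (0.692) = 2.338287.
For k = 2 (> q): gamma(2) = phi_1 gamma(1) = (0.455)(2.338287) = 1.06392.
Therefore gamma(2) = 1.0639 (to 4 decimal places).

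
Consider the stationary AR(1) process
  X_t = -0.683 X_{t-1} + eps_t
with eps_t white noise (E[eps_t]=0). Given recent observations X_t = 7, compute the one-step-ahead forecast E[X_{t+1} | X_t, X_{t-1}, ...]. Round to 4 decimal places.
E[X_{t+1} \mid \mathcal F_t] = -4.7810

For an AR(p) model X_t = c + sum_i phi_i X_{t-i} + eps_t, the
one-step-ahead conditional mean is
  E[X_{t+1} | X_t, ...] = c + sum_i phi_i X_{t+1-i}.
Substitute known values:
  E[X_{t+1} | ...] = (-0.683) * (7)
                   = -4.7810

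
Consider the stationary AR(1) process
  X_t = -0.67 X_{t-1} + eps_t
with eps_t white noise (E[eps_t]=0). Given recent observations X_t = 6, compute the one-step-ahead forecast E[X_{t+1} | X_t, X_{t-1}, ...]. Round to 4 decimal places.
E[X_{t+1} \mid \mathcal F_t] = -4.0200

For an AR(p) model X_t = c + sum_i phi_i X_{t-i} + eps_t, the
one-step-ahead conditional mean is
  E[X_{t+1} | X_t, ...] = c + sum_i phi_i X_{t+1-i}.
Substitute known values:
  E[X_{t+1} | ...] = (-0.67) * (6)
                   = -4.0200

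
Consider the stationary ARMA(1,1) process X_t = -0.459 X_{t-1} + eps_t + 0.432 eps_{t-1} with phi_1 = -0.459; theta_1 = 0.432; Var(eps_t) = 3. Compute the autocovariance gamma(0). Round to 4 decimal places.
\gamma(0) = 3.0028

Multiply the model equation by X_{t-k} and take expectations. With theta_0 = psi_0 = 1 and psi_j the MA(infinity) weights, this gives
  gamma(k) - sum_i phi_i gamma(k-i) = c_k,
  c_k = sigma^2 * sum_{j=k..q} theta_j psi_{j-k}   (c_k = 0 for k > q),
using gamma(-m) = gamma(m).
psi-weights needed (psi_j = theta_j + sum_i phi_i psi_{j-i}):
  psi_1 = theta_1 + phi_1 = 0.432 + (-0.459) = -0.027
Right-hand sides:
  c_0 = sigma^2 (1 + theta_1 psi_1) = 3 * (1 + (0.432)(-0.027)) = 3 * 0.988336 = 2.965008
  c_1 = sigma^2 theta_1 = 3 * (0.432) = 1.296
  c_2 = 0
Equations for k = 0 and k = 1 (AR order 1):
  gamma(0) = phi_1 gamma(1) + c_0
  gamma(1) = phi_1 gamma(0) + c_1
Substituting the second into the first: gamma(0) (1 - phi_1^2) = c_0 + phi_1 c_1, so
  gamma(0) = (c_0 + phi_1 c_1) / (1 - phi_1^2) = (2.965008 + (-0.459)(1.296)) / (1 - (-0.459)^2) = 2.370144 / 0.789319 = 3.002771.
Therefore gamma(0) = 3.0028 (to 4 decimal places).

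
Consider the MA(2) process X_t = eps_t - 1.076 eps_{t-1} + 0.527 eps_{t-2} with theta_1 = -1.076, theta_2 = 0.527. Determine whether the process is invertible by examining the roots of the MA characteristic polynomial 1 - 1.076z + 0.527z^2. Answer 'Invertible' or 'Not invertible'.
\text{Invertible}

The MA(q) characteristic polynomial is P(z) = 1 - 1.076z + 0.527z^2.
Invertibility requires all roots to lie outside the unit circle, i.e. |z| > 1 for every root.
Set 1 + (-1.076) z + (0.527) z^2 = 0, i.e. a z^2 + b z + c = 0 with a = 0.527, b = -1.076, c = 1.
Discriminant D = b^2 - 4ac = (-1.076)^2 - 4*(0.527)*1 = 1.157776 - (2.108) = -0.950224.
D < 0, so the roots are the complex-conjugate pair z = (-b +/- i sqrt(-D)) / (2a) = 1.0209 +/- 0.9249i.
For a conjugate pair |z|^2 = z * conj(z) = (product of roots) = c/a = 1/(0.527) = 1.897533, so |z| = sqrt(1.897533) = 1.3775 for both roots.
Moduli of all roots: 1.3775, 1.3775.
All moduli strictly greater than 1? Yes.
Verdict: Invertible.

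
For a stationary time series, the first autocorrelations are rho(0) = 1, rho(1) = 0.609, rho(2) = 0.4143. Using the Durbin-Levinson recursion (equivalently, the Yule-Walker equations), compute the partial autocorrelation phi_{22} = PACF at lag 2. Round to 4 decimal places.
\phi_{22} = 0.0690

The PACF at lag k is phi_{kk}, the last component of the solution
to the Yule-Walker system G_k phi = r_k where
  (G_k)_{ij} = rho(|i - j|), (r_k)_i = rho(i), i,j = 1..k.
Equivalently, Durbin-Levinson gives phi_{kk} iteratively:
  phi_{11} = rho(1)
  phi_{kk} = [rho(k) - sum_{j=1..k-1} phi_{k-1,j} rho(k-j)]
            / [1 - sum_{j=1..k-1} phi_{k-1,j} rho(j)],
  phi_{k,j} = phi_{k-1,j} - phi_{kk} phi_{k-1,k-j},  j = 1..k-1.
Step k = 1:
  phi_11 = rho(1) = 0.609.
Step k = 2:
  phi_22 = [rho(2) - phi_11 rho(1)] / [1 - phi_11 rho(1)] = [0.4143 - (0.609)(0.609)] / [1 - (0.609)(0.609)]
         = 0.043419 / 0.629119 = 0.069.
Therefore phi_{22} = 0.0690.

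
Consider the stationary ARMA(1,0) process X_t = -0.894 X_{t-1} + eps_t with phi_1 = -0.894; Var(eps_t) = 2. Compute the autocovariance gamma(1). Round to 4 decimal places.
\gamma(1) = -8.9060

Multiply the model equation by X_{t-k} and take expectations. With theta_0 = psi_0 = 1 and psi_j the MA(infinity) weights, this gives
  gamma(k) - sum_i phi_i gamma(k-i) = c_k,
  c_k = sigma^2 * sum_{j=k..q} theta_j psi_{j-k}   (c_k = 0 for k > q),
using gamma(-m) = gamma(m).
Pure AR (q = 0): c_0 = sigma^2 = 2, c_k = 0 for k >= 1.
Equations for k = 0 and k = 1 (AR order 1):
  gamma(0) = phi_1 gamma(1) + c_0
  gamma(1) = phi_1 gamma(0) + c_1
Substituting the second into the first: gamma(0) (1 - phi_1^2) = c_0 + phi_1 c_1, so
  gamma(0) = c_0 / (1 - phi_1^2) = 2 / (1 - (-0.894)^2) = 2 / 0.200764 = 9.961945.
  gamma(1) = phi_1 gamma(0) = (-0.894)(9.961945) = -8.905979.
Therefore gamma(1) = -8.9060 (to 4 decimal places).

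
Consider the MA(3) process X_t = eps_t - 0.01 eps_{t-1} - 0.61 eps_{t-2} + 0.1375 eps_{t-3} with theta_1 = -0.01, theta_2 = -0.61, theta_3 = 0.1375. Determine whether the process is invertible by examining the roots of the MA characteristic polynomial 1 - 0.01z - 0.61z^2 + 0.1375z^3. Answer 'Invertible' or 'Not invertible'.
\text{Invertible}

The MA(q) characteristic polynomial is P(z) = 1 - 0.01z - 0.61z^2 + 0.1375z^3.
Invertibility requires all roots to lie outside the unit circle, i.e. |z| > 1 for every root.
Degree 3: look for a simple real root z0 first, then factor out (1 - z/z0) and solve the remaining quadratic.
Testing z0 = 4: P(4) = 1 + (-0.01)(4) + (-0.61)(4)^2 + (0.1375)(4)^3
  = 1 + (-0.04) + (-9.76) + (8.8) = 0.  So z_0 = 4 is a root, |z_0| = 4.
Divide out the factor (1 - 0.25 z) = (1 - z/z0) (since 1/z0 = 0.25):
  P(z) = (1 - 0.25 z)(1 + (0.24) z + (-0.55) z^2)
  [check: z-coef 0.24 - (0.25) = -0.01; z^2-coef -0.55 - (0.25)(0.24) = -0.61; z^3-coef -(0.25)(-0.55) = 0.1375.]
Remaining roots from the quadratic factor 1 + (0.24) z + (-0.55) z^2:
  Set 1 + (0.24) z + (-0.55) z^2 = 0, i.e. a z^2 + b z + c = 0 with a = -0.55, b = 0.24, c = 1.
  Discriminant D = b^2 - 4ac = (0.24)^2 - 4*(-0.55)*1 = 0.0576 - (-2.2) = 2.2576.
  D >= 0, so the roots are real: z = (-b +/- sqrt(D)) / (2a) = (-0.24 +/- 1.502531) / (-1.1).
    z_1 = (-0.24 + 1.502531) / (-1.1) = -1.1478,   |z_1| = 1.1478.
    z_2 = (-0.24 - 1.502531) / (-1.1) = 1.5841,   |z_2| = 1.5841.
Moduli of all roots: 4.0000, 1.1478, 1.5841.
All moduli strictly greater than 1? Yes.
Verdict: Invertible.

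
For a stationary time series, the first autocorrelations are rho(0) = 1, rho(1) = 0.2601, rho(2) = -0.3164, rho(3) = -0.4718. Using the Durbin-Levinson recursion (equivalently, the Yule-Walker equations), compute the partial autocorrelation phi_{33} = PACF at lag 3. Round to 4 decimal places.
\phi_{33} = -0.3210

The PACF at lag k is phi_{kk}, the last component of the solution
to the Yule-Walker system G_k phi = r_k where
  (G_k)_{ij} = rho(|i - j|), (r_k)_i = rho(i), i,j = 1..k.
Equivalently, Durbin-Levinson gives phi_{kk} iteratively:
  phi_{11} = rho(1)
  phi_{kk} = [rho(k) - sum_{j=1..k-1} phi_{k-1,j} rho(k-j)]
            / [1 - sum_{j=1..k-1} phi_{k-1,j} rho(j)],
  phi_{k,j} = phi_{k-1,j} - phi_{kk} phi_{k-1,k-j},  j = 1..k-1.
Step k = 1:
  phi_11 = rho(1) = 0.2601.
Step k = 2:
  phi_22 = [rho(2) - phi_11 rho(1)] / [1 - phi_11 rho(1)] = [-0.3164 - (0.2601)(0.2601)] / [1 - (0.2601)(0.2601)]
         = -0.38405201 / 0.93234799 = -0.411919.
  Update: phi_21 = phi_11 - phi_22 phi_11 = 0.2601 - (-0.411919)(0.2601) = 0.36724.
Step k = 3:
  phi_33 = [rho(3) - phi_21 rho(2) - phi_22 rho(1)] / [1 - phi_21 rho(1) - phi_22 rho(2)]
    numerator   = -0.4718 - (0.36724)(-0.3164) - (-0.411919)(0.2601) = -0.24846503
    denominator = 1 - (0.36724)(0.2601) - (-0.411919)(-0.3164) = 0.7741496
  phi_33 = -0.24846503 / 0.7741496 = -0.321.
Therefore phi_{33} = -0.3210.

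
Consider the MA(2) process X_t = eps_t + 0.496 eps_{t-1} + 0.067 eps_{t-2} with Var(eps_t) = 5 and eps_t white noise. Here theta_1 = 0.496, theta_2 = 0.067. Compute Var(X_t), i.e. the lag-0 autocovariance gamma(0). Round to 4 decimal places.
\gamma(0) = 6.2525

For an MA(q) process X_t = eps_t + sum_i theta_i eps_{t-i} with
Var(eps_t) = sigma^2, the variance is
  gamma(0) = sigma^2 * (1 + sum_i theta_i^2).
  sum_i theta_i^2 = (0.496)^2 + (0.067)^2 = 0.246016 + 0.004489 = 0.250505.
  gamma(0) = 5 * (1 + 0.250505) = 5 * 1.250505 = 6.252525, which rounds to 6.2525.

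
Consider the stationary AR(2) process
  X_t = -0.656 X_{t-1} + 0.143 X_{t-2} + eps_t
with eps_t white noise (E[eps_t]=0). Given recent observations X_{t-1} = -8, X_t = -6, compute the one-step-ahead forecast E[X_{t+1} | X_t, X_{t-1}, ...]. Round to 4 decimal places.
E[X_{t+1} \mid \mathcal F_t] = 2.7920

For an AR(p) model X_t = c + sum_i phi_i X_{t-i} + eps_t, the
one-step-ahead conditional mean is
  E[X_{t+1} | X_t, ...] = c + sum_i phi_i X_{t+1-i}.
Substitute known values:
  E[X_{t+1} | ...] = (-0.656) * (-6) + (0.143) * (-8)
                   = 2.7920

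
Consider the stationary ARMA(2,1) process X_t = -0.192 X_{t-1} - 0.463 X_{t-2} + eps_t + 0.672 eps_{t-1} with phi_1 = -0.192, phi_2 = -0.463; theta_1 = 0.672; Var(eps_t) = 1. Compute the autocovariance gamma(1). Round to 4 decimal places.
\gamma(1) = 0.2426

Multiply the model equation by X_{t-k} and take expectations. With theta_0 = psi_0 = 1 and psi_j the MA(infinity) weights, this gives
  gamma(k) - sum_i phi_i gamma(k-i) = c_k,
  c_k = sigma^2 * sum_{j=k..q} theta_j psi_{j-k}   (c_k = 0 for k > q),
using gamma(-m) = gamma(m).
psi-weights needed (psi_j = theta_j + sum_i phi_i psi_{j-i}):
  psi_1 = theta_1 + phi_1 = 0.672 + (-0.192) = 0.48
Right-hand sides:
  c_0 = sigma^2 (1 + theta_1 psi_1) = 1 * (1 + (0.672)(0.48)) = 1 * 1.32256 = 1.32256
  c_1 = sigma^2 theta_1 = 1 * (0.672) = 0.672
  c_2 = 0
Equations for k = 0, 1, 2 (AR order 2, c_2 = 0):
  (E0) gamma(0) = phi_1 gamma(1) + phi_2 gamma(2) + c_0
  (E1) gamma(1) = phi_1 gamma(0) + phi_2 gamma(1) + c_1
  (E2) gamma(2) = phi_1 gamma(1) + phi_2 gamma(0)
From (E1): gamma(1) = A gamma(0) + B with
  A = phi_1 / (1 - phi_2) = -0.192 / 1.463 = -0.131237,   B = c_1 / (1 - phi_2) = 0.672 / 1.463 = 0.45933.
Insert (E2) into (E0): gamma(0) (1 - phi_2^2) = phi_1 (1 + phi_2) gamma(1) + c_0.
  phi_1 (1 + phi_2) = (-0.192)(0.537) = -0.103104,   1 - phi_2^2 = 0.785631.
Replace gamma(1) by A gamma(0) + B and collect gamma(0):
  gamma(0) [0.785631 - (-0.103104)(-0.131237)] = (-0.103104)(0.45933) + 1.32256
  gamma(0) * 0.7721 = 1.275201
  gamma(0) = 1.275201 / 0.7721 = 1.651601.
  gamma(1) = A gamma(0) + B = (-0.131237)(1.651601) + (0.45933) = 0.242579.
Therefore gamma(1) = 0.2426 (to 4 decimal places).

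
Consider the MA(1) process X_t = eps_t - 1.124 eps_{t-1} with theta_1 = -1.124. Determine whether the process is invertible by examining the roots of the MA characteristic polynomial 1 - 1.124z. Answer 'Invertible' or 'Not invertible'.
\text{Not invertible}

The MA(q) characteristic polynomial is P(z) = 1 - 1.124z.
Invertibility requires all roots to lie outside the unit circle, i.e. |z| > 1 for every root.
This is linear in z: 1 + (-1.124) z = 0  =>  z = -1/(-1.124) = 0.88968,  |z| = 0.88968.
Moduli of all roots: 0.8897.
All moduli strictly greater than 1? No.
Verdict: Not invertible.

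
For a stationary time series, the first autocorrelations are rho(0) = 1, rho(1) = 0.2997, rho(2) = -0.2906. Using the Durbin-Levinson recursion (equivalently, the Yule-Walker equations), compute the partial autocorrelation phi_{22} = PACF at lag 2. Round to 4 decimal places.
\phi_{22} = -0.4180

The PACF at lag k is phi_{kk}, the last component of the solution
to the Yule-Walker system G_k phi = r_k where
  (G_k)_{ij} = rho(|i - j|), (r_k)_i = rho(i), i,j = 1..k.
Equivalently, Durbin-Levinson gives phi_{kk} iteratively:
  phi_{11} = rho(1)
  phi_{kk} = [rho(k) - sum_{j=1..k-1} phi_{k-1,j} rho(k-j)]
            / [1 - sum_{j=1..k-1} phi_{k-1,j} rho(j)],
  phi_{k,j} = phi_{k-1,j} - phi_{kk} phi_{k-1,k-j},  j = 1..k-1.
Step k = 1:
  phi_11 = rho(1) = 0.2997.
Step k = 2:
  phi_22 = [rho(2) - phi_11 rho(1)] / [1 - phi_11 rho(1)] = [-0.2906 - (0.2997)(0.2997)] / [1 - (0.2997)(0.2997)]
         = -0.38042009 / 0.91017991 = -0.418.
Therefore phi_{22} = -0.4180.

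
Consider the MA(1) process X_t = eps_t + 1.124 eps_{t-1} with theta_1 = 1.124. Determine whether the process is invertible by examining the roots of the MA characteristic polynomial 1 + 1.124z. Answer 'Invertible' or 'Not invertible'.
\text{Not invertible}

The MA(q) characteristic polynomial is P(z) = 1 + 1.124z.
Invertibility requires all roots to lie outside the unit circle, i.e. |z| > 1 for every root.
This is linear in z: 1 + (1.124) z = 0  =>  z = -1/(1.124) = -0.88968,  |z| = 0.88968.
Moduli of all roots: 0.8897.
All moduli strictly greater than 1? No.
Verdict: Not invertible.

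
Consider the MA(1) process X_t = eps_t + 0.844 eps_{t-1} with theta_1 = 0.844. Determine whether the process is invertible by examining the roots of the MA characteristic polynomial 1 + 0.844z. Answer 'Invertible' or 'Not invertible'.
\text{Invertible}

The MA(q) characteristic polynomial is P(z) = 1 + 0.844z.
Invertibility requires all roots to lie outside the unit circle, i.e. |z| > 1 for every root.
This is linear in z: 1 + (0.844) z = 0  =>  z = -1/(0.844) = -1.184834,  |z| = 1.184834.
Moduli of all roots: 1.1848.
All moduli strictly greater than 1? Yes.
Verdict: Invertible.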